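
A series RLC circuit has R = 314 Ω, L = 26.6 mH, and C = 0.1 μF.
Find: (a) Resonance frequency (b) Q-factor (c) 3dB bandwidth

Step 1 — Resonance condition Im(Z)=0 gives ω₀ = 1/√(LC).
Step 2 — ω₀ = 1/√(0.0266·1e-07) = 1.939e+04 rad/s.
Step 3 — f₀ = ω₀/(2π) = 3086 Hz.
Step 4 — Series Q: Q = ω₀L/R = 1.939e+04·0.0266/314 = 1.643.
Step 5 — 3dB bandwidth: Δω = ω₀/Q = 1.18e+04 rad/s; BW = Δω/(2π) = 1879 Hz.

(a) f₀ = 3086 Hz  (b) Q = 1.643  (c) BW = 1879 Hz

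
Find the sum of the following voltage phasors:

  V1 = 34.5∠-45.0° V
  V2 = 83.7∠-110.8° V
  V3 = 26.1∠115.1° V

Step 1 — Convert each phasor to rectangular form:
  V1 = 34.5·(cos(-45.0°) + j·sin(-45.0°)) = 24.4 - j24.4 V
  V2 = 83.7·(cos(-110.8°) + j·sin(-110.8°)) = -29.72 - j78.24 V
  V3 = 26.1·(cos(115.1°) + j·sin(115.1°)) = -11.07 + j23.64 V
Step 2 — Sum components: V_total = -16.4 - j79 V.
Step 3 — Convert to polar: |V_total| = 80.69 V, ∠V_total = -101.7°.

V_total = 80.69∠-101.7° V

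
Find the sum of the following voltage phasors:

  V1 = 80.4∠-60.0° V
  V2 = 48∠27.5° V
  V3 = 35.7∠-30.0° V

Step 1 — Convert each phasor to rectangular form:
  V1 = 80.4·(cos(-60.0°) + j·sin(-60.0°)) = 40.2 - j69.63 V
  V2 = 48·(cos(27.5°) + j·sin(27.5°)) = 42.58 + j22.16 V
  V3 = 35.7·(cos(-30.0°) + j·sin(-30.0°)) = 30.92 - j17.85 V
Step 2 — Sum components: V_total = 113.7 - j65.31 V.
Step 3 — Convert to polar: |V_total| = 131.1 V, ∠V_total = -29.9°.

V_total = 131.1∠-29.9° V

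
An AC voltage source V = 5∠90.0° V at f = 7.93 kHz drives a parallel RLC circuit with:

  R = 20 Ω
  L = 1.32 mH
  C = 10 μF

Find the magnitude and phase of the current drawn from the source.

Step 1 — Angular frequency: ω = 2π·f = 2π·7930 = 4.983e+04 rad/s.
Step 2 — Component impedances:
  R: Z = R = 20 Ω
  L: Z = jωL = j·4.983e+04·0.00132 = 0 + j65.77 Ω
  C: Z = 1/(jωC) = -j/(ω·C) = 0 - j2.007 Ω
Step 3 — Parallel combination: 1/Z_total = 1/R + 1/L + 1/C; Z_total = 0.212 - j2.048 Ω = 2.059∠-84.1° Ω.
Step 4 — Source phasor: V = 5∠90.0° V = 0 + j5 V.
Step 5 — Ohm's law: I = V / Z_total = (0 + j5) / (0.212 - j2.048) = -2.415 + j0.25 A.
Step 6 — Convert to polar: |I| = 2.428 A, ∠I = 174.1°.

I = 2.428∠174.1° A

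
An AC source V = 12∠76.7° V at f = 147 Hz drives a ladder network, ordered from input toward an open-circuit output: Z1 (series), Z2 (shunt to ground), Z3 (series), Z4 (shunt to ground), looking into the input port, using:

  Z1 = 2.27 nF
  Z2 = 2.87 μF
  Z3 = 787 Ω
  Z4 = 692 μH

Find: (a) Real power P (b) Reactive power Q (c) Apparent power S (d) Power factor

Step 1 — Angular frequency: ω = 2π·f = 2π·147 = 923.6 rad/s.
Step 2 — Component impedances:
  Z1: Z = 1/(jωC) = -j/(ω·C) = 0 - j4.77e+05 Ω
  Z2: Z = 1/(jωC) = -j/(ω·C) = 0 - j377.2 Ω
  Z3: Z = R = 787 Ω
  Z4: Z = jωL = j·923.6·0.000692 = 0 + j0.6392 Ω
Step 3 — Ladder network (open output): work backward from the far end, alternating series and parallel combinations. Z_in = 147.1 - j4.773e+05 Ω = 4.773e+05∠-90.0° Ω.
Step 4 — Source phasor: V = 12∠76.7° V = 2.761 + j11.68 V.
Step 5 — Current: I = V / Z = -2.447e-05 + j5.792e-06 A = 2.514e-05∠166.7° A.
Step 6 — Complex power: S = V·I* = 9.302e-08 - j0.0003017 VA.
Step 7 — Real power: P = Re(S) = 9.302e-08 W.
Step 8 — Reactive power: Q = Im(S) = -0.0003017 VAR.
Step 9 — Apparent power: |S| = 0.0003017 VA.
Step 10 — Power factor: PF = P/|S| = 0.0003083 (leading).

(a) P = 9.302e-08 W  (b) Q = -0.0003017 VAR  (c) S = 0.0003017 VA  (d) PF = 0.0003083 (leading)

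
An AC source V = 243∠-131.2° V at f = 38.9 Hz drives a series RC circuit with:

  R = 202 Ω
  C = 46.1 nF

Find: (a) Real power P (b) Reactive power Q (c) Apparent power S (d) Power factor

Step 1 — Angular frequency: ω = 2π·f = 2π·38.9 = 244.4 rad/s.
Step 2 — Component impedances:
  R: Z = R = 202 Ω
  C: Z = 1/(jωC) = -j/(ω·C) = 0 - j8.875e+04 Ω
Step 3 — Series combination: Z_total = R + C = 202 - j8.875e+04 Ω = 8.875e+04∠-89.9° Ω.
Step 4 — Source phasor: V = 243∠-131.2° V = -160.1 - j182.8 V.
Step 5 — Current: I = V / Z = 0.002056 - j0.001808 A = 0.002738∠-41.3° A.
Step 6 — Complex power: S = V·I* = 0.001514 - j0.6653 VA.
Step 7 — Real power: P = Re(S) = 0.001514 W.
Step 8 — Reactive power: Q = Im(S) = -0.6653 VAR.
Step 9 — Apparent power: |S| = 0.6653 VA.
Step 10 — Power factor: PF = P/|S| = 0.002276 (leading).

(a) P = 0.001514 W  (b) Q = -0.6653 VAR  (c) S = 0.6653 VA  (d) PF = 0.002276 (leading)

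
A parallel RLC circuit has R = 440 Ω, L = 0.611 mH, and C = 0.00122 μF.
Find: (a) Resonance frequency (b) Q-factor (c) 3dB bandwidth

Step 1 — Resonance: ω₀ = 1/√(LC) = 1/√(0.000611·1.22e-09) = 1.158e+06 rad/s.
Step 2 — f₀ = ω₀/(2π) = 1.843e+05 Hz.
Step 3 — Parallel Q: Q = R/(ω₀L) = 440/(1.158e+06·0.000611) = 0.6217.
Step 4 — Bandwidth: Δω = ω₀/Q = 1.863e+06 rad/s; BW = Δω/(2π) = 2.965e+05 Hz.

(a) f₀ = 1.843e+05 Hz  (b) Q = 0.6217  (c) BW = 2.965e+05 Hz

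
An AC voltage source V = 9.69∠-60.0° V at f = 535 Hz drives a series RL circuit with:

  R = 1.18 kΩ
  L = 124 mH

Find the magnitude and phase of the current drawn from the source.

Step 1 — Angular frequency: ω = 2π·f = 2π·535 = 3362 rad/s.
Step 2 — Component impedances:
  R: Z = R = 1180 Ω
  L: Z = jωL = j·3362·0.124 = 0 + j416.8 Ω
Step 3 — Series combination: Z_total = R + L = 1180 + j416.8 Ω = 1251∠19.5° Ω.
Step 4 — Source phasor: V = 9.69∠-60.0° V = 4.845 - j8.392 V.
Step 5 — Ohm's law: I = V / Z_total = (4.845 - j8.392) / (1180 + j416.8) = 0.001417 - j0.007612 A.
Step 6 — Convert to polar: |I| = 0.007743 A, ∠I = -79.5°.

I = 0.007743∠-79.5° A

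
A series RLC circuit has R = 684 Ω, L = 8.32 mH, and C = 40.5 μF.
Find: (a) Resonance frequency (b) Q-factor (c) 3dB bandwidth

Step 1 — Resonance: ω₀ = 1/√(LC) = 1/√(0.00832·4.05e-05) = 1723 rad/s.
Step 2 — f₀ = ω₀/(2π) = 274.2 Hz.
Step 3 — Series Q: Q = ω₀L/R = 1723·0.00832/684 = 0.02095.
Step 4 — Bandwidth: Δω = ω₀/Q = 8.221e+04 rad/s; BW = Δω/(2π) = 1.308e+04 Hz.

(a) f₀ = 274.2 Hz  (b) Q = 0.02095  (c) BW = 1.308e+04 Hz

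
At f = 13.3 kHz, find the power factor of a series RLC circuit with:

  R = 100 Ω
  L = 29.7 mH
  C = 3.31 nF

Step 1 — Angular frequency: ω = 2π·f = 2π·1.33e+04 = 8.357e+04 rad/s.
Step 2 — Component impedances:
  R: Z = R = 100 Ω
  L: Z = jωL = j·8.357e+04·0.0297 = 0 + j2482 Ω
  C: Z = 1/(jωC) = -j/(ω·C) = 0 - j3615 Ω
Step 3 — Series combination: Z_total = R + L + C = 100 - j1133 Ω = 1138∠-85.0° Ω.
Step 4 — Power factor: PF = cos(φ) = Re(Z)/|Z| = 100/1137.8 = 0.08789.
Step 5 — Type: Im(Z) = -1133 ⇒ leading (phase φ = -85.0°).

PF = 0.08789 (leading, φ = -85.0°)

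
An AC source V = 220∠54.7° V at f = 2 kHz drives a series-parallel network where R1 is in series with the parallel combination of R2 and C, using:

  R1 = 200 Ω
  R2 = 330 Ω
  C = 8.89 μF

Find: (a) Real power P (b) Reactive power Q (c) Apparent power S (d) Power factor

Step 1 — Angular frequency: ω = 2π·f = 2π·2000 = 1.257e+04 rad/s.
Step 2 — Component impedances:
  R1: Z = R = 200 Ω
  R2: Z = R = 330 Ω
  C: Z = 1/(jωC) = -j/(ω·C) = 0 - j8.951 Ω
Step 3 — Parallel branch: R2 || C = 1/(1/R2 + 1/C) = 0.2426 - j8.945 Ω.
Step 4 — Series with R1: Z_total = R1 + (R2 || C) = 200.2 - j8.945 Ω = 200.4∠-2.6° Ω.
Step 5 — Source phasor: V = 220∠54.7° V = 127.1 + j179.6 V.
Step 6 — Current: I = V / Z = 0.5936 + j0.9232 A = 1.098∠57.3° A.
Step 7 — Complex power: S = V·I* = 241.2 - j10.78 VA.
Step 8 — Real power: P = Re(S) = 241.2 W.
Step 9 — Reactive power: Q = Im(S) = -10.78 VAR.
Step 10 — Apparent power: |S| = 241.5 VA.
Step 11 — Power factor: PF = P/|S| = 0.999 (leading).

(a) P = 241.2 W  (b) Q = -10.78 VAR  (c) S = 241.5 VA  (d) PF = 0.999 (leading)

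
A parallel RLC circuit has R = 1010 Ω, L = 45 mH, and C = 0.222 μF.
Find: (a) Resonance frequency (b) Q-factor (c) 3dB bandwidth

Step 1 — Resonance: ω₀ = 1/√(LC) = 1/√(0.045·2.22e-07) = 1.001e+04 rad/s.
Step 2 — f₀ = ω₀/(2π) = 1592 Hz.
Step 3 — Parallel Q: Q = R/(ω₀L) = 1010/(1.001e+04·0.045) = 2.243.
Step 4 — Bandwidth: Δω = ω₀/Q = 4460 rad/s; BW = Δω/(2π) = 709.8 Hz.

(a) f₀ = 1592 Hz  (b) Q = 2.243  (c) BW = 709.8 Hz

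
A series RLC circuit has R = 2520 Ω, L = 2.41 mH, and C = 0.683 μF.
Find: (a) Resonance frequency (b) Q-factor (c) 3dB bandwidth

Step 1 — Resonance: ω₀ = 1/√(LC) = 1/√(0.00241·6.83e-07) = 2.465e+04 rad/s.
Step 2 — f₀ = ω₀/(2π) = 3923 Hz.
Step 3 — Series Q: Q = ω₀L/R = 2.465e+04·0.00241/2520 = 0.02357.
Step 4 — Bandwidth: Δω = ω₀/Q = 1.046e+06 rad/s; BW = Δω/(2π) = 1.664e+05 Hz.

(a) f₀ = 3923 Hz  (b) Q = 0.02357  (c) BW = 1.664e+05 Hz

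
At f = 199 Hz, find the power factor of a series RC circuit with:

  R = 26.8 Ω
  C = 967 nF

Step 1 — Angular frequency: ω = 2π·f = 2π·199 = 1250 rad/s.
Step 2 — Component impedances:
  R: Z = R = 26.8 Ω
  C: Z = 1/(jωC) = -j/(ω·C) = 0 - j827.1 Ω
Step 3 — Series combination: Z_total = R + C = 26.8 - j827.1 Ω = 827.5∠-88.1° Ω.
Step 4 — Power factor: PF = cos(φ) = Re(Z)/|Z| = 26.8/827.5 = 0.03239.
Step 5 — Type: Im(Z) = -827.1 ⇒ leading (phase φ = -88.1°).

PF = 0.03239 (leading, φ = -88.1°)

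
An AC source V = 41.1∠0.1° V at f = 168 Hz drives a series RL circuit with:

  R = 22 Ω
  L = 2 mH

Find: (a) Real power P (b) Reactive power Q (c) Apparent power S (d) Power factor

Step 1 — Angular frequency: ω = 2π·f = 2π·168 = 1056 rad/s.
Step 2 — Component impedances:
  R: Z = R = 22 Ω
  L: Z = jωL = j·1056·0.002 = 0 + j2.111 Ω
Step 3 — Series combination: Z_total = R + L = 22 + j2.111 Ω = 22.1∠5.5° Ω.
Step 4 — Source phasor: V = 41.1∠0.1° V = 41.1 + j0.07173 V.
Step 5 — Current: I = V / Z = 1.851 - j0.1744 A = 1.86∠-5.4° A.
Step 6 — Complex power: S = V·I* = 76.08 + j7.301 VA.
Step 7 — Real power: P = Re(S) = 76.08 W.
Step 8 — Reactive power: Q = Im(S) = 7.301 VAR.
Step 9 — Apparent power: |S| = 76.43 VA.
Step 10 — Power factor: PF = P/|S| = 0.9954 (lagging).

(a) P = 76.08 W  (b) Q = 7.301 VAR  (c) S = 76.43 VA  (d) PF = 0.9954 (lagging)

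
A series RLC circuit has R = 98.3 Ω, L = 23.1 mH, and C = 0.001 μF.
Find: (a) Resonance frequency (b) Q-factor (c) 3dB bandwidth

Step 1 — Resonance condition Im(Z)=0 gives ω₀ = 1/√(LC).
Step 2 — ω₀ = 1/√(0.0231·1e-09) = 2.081e+05 rad/s.
Step 3 — f₀ = ω₀/(2π) = 3.311e+04 Hz.
Step 4 — Series Q: Q = ω₀L/R = 2.081e+05·0.0231/98.3 = 48.89.
Step 5 — 3dB bandwidth: Δω = ω₀/Q = 4255 rad/s; BW = Δω/(2π) = 677.3 Hz.

(a) f₀ = 3.311e+04 Hz  (b) Q = 48.89  (c) BW = 677.3 Hz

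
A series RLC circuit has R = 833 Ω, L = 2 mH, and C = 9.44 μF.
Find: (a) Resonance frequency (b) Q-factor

Step 1 — Resonance condition Im(Z)=0 gives ω₀ = 1/√(LC).
Step 2 — ω₀ = 1/√(0.002·9.44e-06) = 7278 rad/s.
Step 3 — f₀ = ω₀/(2π) = 1158 Hz.
Step 4 — Series Q: Q = ω₀L/R = 7278·0.002/833 = 0.01747.

(a) f₀ = 1158 Hz  (b) Q = 0.01747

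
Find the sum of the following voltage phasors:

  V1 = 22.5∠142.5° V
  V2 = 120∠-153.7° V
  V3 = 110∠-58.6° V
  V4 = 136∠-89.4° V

Step 1 — Convert each phasor to rectangular form:
  V1 = 22.5·(cos(142.5°) + j·sin(142.5°)) = -17.85 + j13.7 V
  V2 = 120·(cos(-153.7°) + j·sin(-153.7°)) = -107.6 - j53.17 V
  V3 = 110·(cos(-58.6°) + j·sin(-58.6°)) = 57.31 - j93.89 V
  V4 = 136·(cos(-89.4°) + j·sin(-89.4°)) = 1.424 - j136 V
Step 2 — Sum components: V_total = -66.69 - j269.4 V.
Step 3 — Convert to polar: |V_total| = 277.5 V, ∠V_total = -103.9°.

V_total = 277.5∠-103.9° V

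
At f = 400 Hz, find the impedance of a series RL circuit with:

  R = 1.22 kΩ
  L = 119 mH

Step 1 — Angular frequency: ω = 2π·f = 2π·400 = 2513 rad/s.
Step 2 — Component impedances:
  R: Z = R = 1220 Ω
  L: Z = jωL = j·2513·0.119 = 0 + j299.1 Ω
Step 3 — Series combination: Z_total = R + L = 1220 + j299.1 Ω = 1256∠13.8° Ω.

Z = 1220 + j299.1 Ω = 1256∠13.8° Ω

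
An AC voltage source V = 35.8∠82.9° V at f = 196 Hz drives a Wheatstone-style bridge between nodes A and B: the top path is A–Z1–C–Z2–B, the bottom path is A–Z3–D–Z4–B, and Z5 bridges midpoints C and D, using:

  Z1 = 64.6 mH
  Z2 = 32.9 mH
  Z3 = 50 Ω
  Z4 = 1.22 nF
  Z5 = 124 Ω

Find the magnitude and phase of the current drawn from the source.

Step 1 — Angular frequency: ω = 2π·f = 2π·196 = 1232 rad/s.
Step 2 — Component impedances:
  Z1: Z = jωL = j·1232·0.0646 = 0 + j79.56 Ω
  Z2: Z = jωL = j·1232·0.0329 = 0 + j40.52 Ω
  Z3: Z = R = 50 Ω
  Z4: Z = 1/(jωC) = -j/(ω·C) = 0 - j6.656e+05 Ω
  Z5: Z = R = 124 Ω
Step 3 — Bridge requires nodal analysis (the Z5 bridge couples midpoints C and D, so the two paths cannot be reduced to a simple series/parallel combination). Setting node B to ground and injecting 1 A at node A, the 3-node admittance system at A, C, D solves to V_A = Z_AB = 30.09 + j106.3 Ω = 110.5∠74.2° Ω.
Step 4 — Source phasor: V = 35.8∠82.9° V = 4.425 + j35.53 V.
Step 5 — Ohm's law: I = V / Z_total = (4.425 + j35.53) / (30.09 + j106.3) = 0.3202 + j0.04901 A.
Step 6 — Convert to polar: |I| = 0.324 A, ∠I = 8.7°.

I = 0.324∠8.7° A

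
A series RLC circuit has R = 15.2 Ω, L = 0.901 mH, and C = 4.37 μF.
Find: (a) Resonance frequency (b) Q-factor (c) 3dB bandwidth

Step 1 — Resonance: ω₀ = 1/√(LC) = 1/√(0.000901·4.37e-06) = 1.594e+04 rad/s.
Step 2 — f₀ = ω₀/(2π) = 2536 Hz.
Step 3 — Series Q: Q = ω₀L/R = 1.594e+04·0.000901/15.2 = 0.9447.
Step 4 — Bandwidth: Δω = ω₀/Q = 1.687e+04 rad/s; BW = Δω/(2π) = 2685 Hz.

(a) f₀ = 2536 Hz  (b) Q = 0.9447  (c) BW = 2685 Hz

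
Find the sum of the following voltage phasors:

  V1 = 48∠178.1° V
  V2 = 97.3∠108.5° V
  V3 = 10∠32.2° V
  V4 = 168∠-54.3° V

Step 1 — Convert each phasor to rectangular form:
  V1 = 48·(cos(178.1°) + j·sin(178.1°)) = -47.97 + j1.591 V
  V2 = 97.3·(cos(108.5°) + j·sin(108.5°)) = -30.87 + j92.27 V
  V3 = 10·(cos(32.2°) + j·sin(32.2°)) = 8.462 + j5.329 V
  V4 = 168·(cos(-54.3°) + j·sin(-54.3°)) = 98.03 - j136.4 V
Step 2 — Sum components: V_total = 27.65 - j37.24 V.
Step 3 — Convert to polar: |V_total| = 46.38 V, ∠V_total = -53.4°.

V_total = 46.38∠-53.4° V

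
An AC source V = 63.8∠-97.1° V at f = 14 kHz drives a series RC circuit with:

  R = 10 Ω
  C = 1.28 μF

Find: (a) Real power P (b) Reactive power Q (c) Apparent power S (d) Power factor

Step 1 — Angular frequency: ω = 2π·f = 2π·1.4e+04 = 8.796e+04 rad/s.
Step 2 — Component impedances:
  R: Z = R = 10 Ω
  C: Z = 1/(jωC) = -j/(ω·C) = 0 - j8.881 Ω
Step 3 — Series combination: Z_total = R + C = 10 - j8.881 Ω = 13.37∠-41.6° Ω.
Step 4 — Source phasor: V = 63.8∠-97.1° V = -7.886 - j63.31 V.
Step 5 — Current: I = V / Z = 2.703 - j3.931 A = 4.77∠-55.5° A.
Step 6 — Complex power: S = V·I* = 227.6 - j202.1 VA.
Step 7 — Real power: P = Re(S) = 227.6 W.
Step 8 — Reactive power: Q = Im(S) = -202.1 VAR.
Step 9 — Apparent power: |S| = 304.3 VA.
Step 10 — Power factor: PF = P/|S| = 0.7477 (leading).

(a) P = 227.6 W  (b) Q = -202.1 VAR  (c) S = 304.3 VA  (d) PF = 0.7477 (leading)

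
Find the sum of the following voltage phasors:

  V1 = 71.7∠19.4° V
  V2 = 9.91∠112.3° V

Step 1 — Convert each phasor to rectangular form:
  V1 = 71.7·(cos(19.4°) + j·sin(19.4°)) = 67.63 + j23.82 V
  V2 = 9.91·(cos(112.3°) + j·sin(112.3°)) = -3.76 + j9.169 V
Step 2 — Sum components: V_total = 63.87 + j32.98 V.
Step 3 — Convert to polar: |V_total| = 71.88 V, ∠V_total = 27.3°.

V_total = 71.88∠27.3° V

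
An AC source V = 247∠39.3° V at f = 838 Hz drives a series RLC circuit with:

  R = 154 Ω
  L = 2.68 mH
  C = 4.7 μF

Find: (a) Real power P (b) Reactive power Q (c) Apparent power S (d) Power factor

Step 1 — Angular frequency: ω = 2π·f = 2π·838 = 5265 rad/s.
Step 2 — Component impedances:
  R: Z = R = 154 Ω
  L: Z = jωL = j·5265·0.00268 = 0 + j14.11 Ω
  C: Z = 1/(jωC) = -j/(ω·C) = 0 - j40.41 Ω
Step 3 — Series combination: Z_total = R + L + C = 154 - j26.3 Ω = 156.2∠-9.7° Ω.
Step 4 — Source phasor: V = 247∠39.3° V = 191.1 + j156.4 V.
Step 5 — Current: I = V / Z = 1.037 + j1.193 A = 1.581∠49.0° A.
Step 6 — Complex power: S = V·I* = 384.9 - j65.73 VA.
Step 7 — Real power: P = Re(S) = 384.9 W.
Step 8 — Reactive power: Q = Im(S) = -65.73 VAR.
Step 9 — Apparent power: |S| = 390.5 VA.
Step 10 — Power factor: PF = P/|S| = 0.9857 (leading).

(a) P = 384.9 W  (b) Q = -65.73 VAR  (c) S = 390.5 VA  (d) PF = 0.9857 (leading)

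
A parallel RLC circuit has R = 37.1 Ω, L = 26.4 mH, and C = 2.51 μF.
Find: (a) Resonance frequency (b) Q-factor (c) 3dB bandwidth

Step 1 — Resonance: ω₀ = 1/√(LC) = 1/√(0.0264·2.51e-06) = 3885 rad/s.
Step 2 — f₀ = ω₀/(2π) = 618.3 Hz.
Step 3 — Parallel Q: Q = R/(ω₀L) = 37.1/(3885·0.0264) = 0.3618.
Step 4 — Bandwidth: Δω = ω₀/Q = 1.074e+04 rad/s; BW = Δω/(2π) = 1709 Hz.

(a) f₀ = 618.3 Hz  (b) Q = 0.3618  (c) BW = 1709 Hz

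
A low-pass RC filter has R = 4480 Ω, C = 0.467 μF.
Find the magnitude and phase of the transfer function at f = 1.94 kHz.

Step 1 — Angular frequency: ω = 2π·1940 = 1.219e+04 rad/s.
Step 2 — Transfer function: H(jω) = 1/(1 + jωRC).
Step 3 — Denominator: 1 + jωRC = 1 + j·1.219e+04·4480·4.67e-07 = 1 + j25.5.
Step 4 — H = 0.001535 - j0.03915.
Step 5 — Magnitude: |H| = 0.03918 (-28.1 dB); phase: φ = -87.8°.

|H| = 0.03918 (-28.1 dB), φ = -87.8°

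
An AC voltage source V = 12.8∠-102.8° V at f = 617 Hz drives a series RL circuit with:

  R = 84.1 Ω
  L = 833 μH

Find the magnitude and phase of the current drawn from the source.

Step 1 — Angular frequency: ω = 2π·f = 2π·617 = 3877 rad/s.
Step 2 — Component impedances:
  R: Z = R = 84.1 Ω
  L: Z = jωL = j·3877·0.000833 = 0 + j3.229 Ω
Step 3 — Series combination: Z_total = R + L = 84.1 + j3.229 Ω = 84.16∠2.2° Ω.
Step 4 — Source phasor: V = 12.8∠-102.8° V = -2.836 - j12.48 V.
Step 5 — Ohm's law: I = V / Z_total = (-2.836 - j12.48) / (84.1 + j3.229) = -0.03936 - j0.1469 A.
Step 6 — Convert to polar: |I| = 0.1521 A, ∠I = -105.0°.

I = 0.1521∠-105.0° A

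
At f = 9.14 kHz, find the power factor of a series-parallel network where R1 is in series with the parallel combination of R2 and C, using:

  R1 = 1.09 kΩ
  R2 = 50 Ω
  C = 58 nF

Step 1 — Angular frequency: ω = 2π·f = 2π·9140 = 5.743e+04 rad/s.
Step 2 — Component impedances:
  R1: Z = R = 1090 Ω
  R2: Z = R = 50 Ω
  C: Z = 1/(jωC) = -j/(ω·C) = 0 - j300.2 Ω
Step 3 — Parallel branch: R2 || C = 1/(1/R2 + 1/C) = 48.65 - j8.102 Ω.
Step 4 — Series with R1: Z_total = R1 + (R2 || C) = 1139 - j8.102 Ω = 1139∠-0.4° Ω.
Step 5 — Power factor: PF = cos(φ) = Re(Z)/|Z| = 1139/1139 = 1.
Step 6 — Type: Im(Z) = -8.102 ⇒ leading (phase φ = -0.4°).

PF = 1 (leading, φ = -0.4°)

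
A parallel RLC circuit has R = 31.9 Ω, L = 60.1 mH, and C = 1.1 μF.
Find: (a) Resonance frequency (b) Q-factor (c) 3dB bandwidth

Step 1 — Resonance: ω₀ = 1/√(LC) = 1/√(0.0601·1.1e-06) = 3889 rad/s.
Step 2 — f₀ = ω₀/(2π) = 619 Hz.
Step 3 — Parallel Q: Q = R/(ω₀L) = 31.9/(3889·0.0601) = 0.1365.
Step 4 — Bandwidth: Δω = ω₀/Q = 2.85e+04 rad/s; BW = Δω/(2π) = 4536 Hz.

(a) f₀ = 619 Hz  (b) Q = 0.1365  (c) BW = 4536 Hz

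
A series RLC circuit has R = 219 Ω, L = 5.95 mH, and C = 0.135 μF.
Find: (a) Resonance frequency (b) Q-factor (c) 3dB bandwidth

Step 1 — Resonance: ω₀ = 1/√(LC) = 1/√(0.00595·1.35e-07) = 3.528e+04 rad/s.
Step 2 — f₀ = ω₀/(2π) = 5616 Hz.
Step 3 — Series Q: Q = ω₀L/R = 3.528e+04·0.00595/219 = 0.9586.
Step 4 — Bandwidth: Δω = ω₀/Q = 3.681e+04 rad/s; BW = Δω/(2π) = 5858 Hz.

(a) f₀ = 5616 Hz  (b) Q = 0.9586  (c) BW = 5858 Hz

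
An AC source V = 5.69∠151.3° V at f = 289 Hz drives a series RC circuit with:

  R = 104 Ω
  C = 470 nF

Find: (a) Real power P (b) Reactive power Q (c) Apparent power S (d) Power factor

Step 1 — Angular frequency: ω = 2π·f = 2π·289 = 1816 rad/s.
Step 2 — Component impedances:
  R: Z = R = 104 Ω
  C: Z = 1/(jωC) = -j/(ω·C) = 0 - j1172 Ω
Step 3 — Series combination: Z_total = R + C = 104 - j1172 Ω = 1176∠-84.9° Ω.
Step 4 — Source phasor: V = 5.69∠151.3° V = -4.991 + j2.732 V.
Step 5 — Current: I = V / Z = -0.002689 - j0.004021 A = 0.004837∠-123.8° A.
Step 6 — Complex power: S = V·I* = 0.002433 - j0.02742 VA.
Step 7 — Real power: P = Re(S) = 0.002433 W.
Step 8 — Reactive power: Q = Im(S) = -0.02742 VAR.
Step 9 — Apparent power: |S| = 0.02752 VA.
Step 10 — Power factor: PF = P/|S| = 0.08841 (leading).

(a) P = 0.002433 W  (b) Q = -0.02742 VAR  (c) S = 0.02752 VA  (d) PF = 0.08841 (leading)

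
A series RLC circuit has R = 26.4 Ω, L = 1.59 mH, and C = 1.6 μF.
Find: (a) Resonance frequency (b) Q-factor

Step 1 — Resonance condition Im(Z)=0 gives ω₀ = 1/√(LC).
Step 2 — ω₀ = 1/√(0.00159·1.6e-06) = 1.983e+04 rad/s.
Step 3 — f₀ = ω₀/(2π) = 3155 Hz.
Step 4 — Series Q: Q = ω₀L/R = 1.983e+04·0.00159/26.4 = 1.194.

(a) f₀ = 3155 Hz  (b) Q = 1.194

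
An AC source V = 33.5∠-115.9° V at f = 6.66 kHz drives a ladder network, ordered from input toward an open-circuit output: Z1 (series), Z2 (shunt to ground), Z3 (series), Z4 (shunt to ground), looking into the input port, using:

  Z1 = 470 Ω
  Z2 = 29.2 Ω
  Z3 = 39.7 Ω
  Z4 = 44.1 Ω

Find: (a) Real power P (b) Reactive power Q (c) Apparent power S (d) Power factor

Step 1 — Angular frequency: ω = 2π·f = 2π·6660 = 4.185e+04 rad/s.
Step 2 — Component impedances:
  Z1: Z = R = 470 Ω
  Z2: Z = R = 29.2 Ω
  Z3: Z = R = 39.7 Ω
  Z4: Z = R = 44.1 Ω
Step 3 — Ladder network (open output): work backward from the far end, alternating series and parallel combinations. Z_in = 491.7 Ω = 491.7∠0.0° Ω.
Step 4 — Source phasor: V = 33.5∠-115.9° V = -14.63 - j30.14 V.
Step 5 — Current: I = V / Z = -0.02976 - j0.06129 A = 0.06814∠-115.9° A.
Step 6 — Complex power: S = V·I* = 2.283 VA.
Step 7 — Real power: P = Re(S) = 2.283 W.
Step 8 — Reactive power: Q = Im(S) = 0 VAR.
Step 9 — Apparent power: |S| = 2.283 VA.
Step 10 — Power factor: PF = P/|S| = 1 (unity).

(a) P = 2.283 W  (b) Q = 0 VAR  (c) S = 2.283 VA  (d) PF = 1 (unity)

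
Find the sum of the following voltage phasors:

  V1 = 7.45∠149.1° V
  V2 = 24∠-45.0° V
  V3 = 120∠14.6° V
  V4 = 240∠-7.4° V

Step 1 — Convert each phasor to rectangular form:
  V1 = 7.45·(cos(149.1°) + j·sin(149.1°)) = -6.393 + j3.826 V
  V2 = 24·(cos(-45.0°) + j·sin(-45.0°)) = 16.97 - j16.97 V
  V3 = 120·(cos(14.6°) + j·sin(14.6°)) = 116.1 + j30.25 V
  V4 = 240·(cos(-7.4°) + j·sin(-7.4°)) = 238 - j30.91 V
Step 2 — Sum components: V_total = 364.7 - j13.81 V.
Step 3 — Convert to polar: |V_total| = 365 V, ∠V_total = -2.2°.

V_total = 365∠-2.2° V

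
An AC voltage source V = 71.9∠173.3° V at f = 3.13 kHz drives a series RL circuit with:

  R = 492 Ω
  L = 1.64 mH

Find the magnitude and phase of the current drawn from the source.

Step 1 — Angular frequency: ω = 2π·f = 2π·3130 = 1.967e+04 rad/s.
Step 2 — Component impedances:
  R: Z = R = 492 Ω
  L: Z = jωL = j·1.967e+04·0.00164 = 0 + j32.25 Ω
Step 3 — Series combination: Z_total = R + L = 492 + j32.25 Ω = 493.1∠3.8° Ω.
Step 4 — Source phasor: V = 71.9∠173.3° V = -71.41 + j8.389 V.
Step 5 — Ohm's law: I = V / Z_total = (-71.41 + j8.389) / (492 + j32.25) = -0.1434 + j0.02645 A.
Step 6 — Convert to polar: |I| = 0.1458 A, ∠I = 169.5°.

I = 0.1458∠169.5° A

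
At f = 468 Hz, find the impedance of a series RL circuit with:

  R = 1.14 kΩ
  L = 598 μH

Step 1 — Angular frequency: ω = 2π·f = 2π·468 = 2941 rad/s.
Step 2 — Component impedances:
  R: Z = R = 1140 Ω
  L: Z = jωL = j·2941·0.000598 = 0 + j1.758 Ω
Step 3 — Series combination: Z_total = R + L = 1140 + j1.758 Ω = 1140∠0.1° Ω.

Z = 1140 + j1.758 Ω = 1140∠0.1° Ω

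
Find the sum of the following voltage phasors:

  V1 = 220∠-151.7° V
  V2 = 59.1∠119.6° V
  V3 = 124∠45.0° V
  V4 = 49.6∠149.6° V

Step 1 — Convert each phasor to rectangular form:
  V1 = 220·(cos(-151.7°) + j·sin(-151.7°)) = -193.7 - j104.3 V
  V2 = 59.1·(cos(119.6°) + j·sin(119.6°)) = -29.19 + j51.39 V
  V3 = 124·(cos(45.0°) + j·sin(45.0°)) = 87.68 + j87.68 V
  V4 = 49.6·(cos(149.6°) + j·sin(149.6°)) = -42.78 + j25.1 V
Step 2 — Sum components: V_total = -178 + j59.87 V.
Step 3 — Convert to polar: |V_total| = 187.8 V, ∠V_total = 161.4°.

V_total = 187.8∠161.4° V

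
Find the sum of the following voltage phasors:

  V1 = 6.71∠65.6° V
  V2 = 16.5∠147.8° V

Step 1 — Convert each phasor to rectangular form:
  V1 = 6.71·(cos(65.6°) + j·sin(65.6°)) = 2.772 + j6.111 V
  V2 = 16.5·(cos(147.8°) + j·sin(147.8°)) = -13.96 + j8.792 V
Step 2 — Sum components: V_total = -11.19 + j14.9 V.
Step 3 — Convert to polar: |V_total| = 18.64 V, ∠V_total = 126.9°.

V_total = 18.64∠126.9° V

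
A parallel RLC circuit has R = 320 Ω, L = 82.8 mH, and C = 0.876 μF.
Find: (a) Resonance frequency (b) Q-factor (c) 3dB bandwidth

Step 1 — Resonance: ω₀ = 1/√(LC) = 1/√(0.0828·8.76e-07) = 3713 rad/s.
Step 2 — f₀ = ω₀/(2π) = 591 Hz.
Step 3 — Parallel Q: Q = R/(ω₀L) = 320/(3713·0.0828) = 1.041.
Step 4 — Bandwidth: Δω = ω₀/Q = 3567 rad/s; BW = Δω/(2π) = 567.8 Hz.

(a) f₀ = 591 Hz  (b) Q = 1.041  (c) BW = 567.8 Hz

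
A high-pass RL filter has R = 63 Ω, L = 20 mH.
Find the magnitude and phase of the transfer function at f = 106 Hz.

Step 1 — Angular frequency: ω = 2π·106 = 666 rad/s.
Step 2 — Transfer function: H(jω) = jωL/(R + jωL).
Step 3 — Numerator jωL = j·13.32; denominator R + jωL = 63 + j13.32.
Step 4 — H = 0.04279 + j0.2024.
Step 5 — Magnitude: |H| = 0.2069 (-13.7 dB); phase: φ = 78.1°.

|H| = 0.2069 (-13.7 dB), φ = 78.1°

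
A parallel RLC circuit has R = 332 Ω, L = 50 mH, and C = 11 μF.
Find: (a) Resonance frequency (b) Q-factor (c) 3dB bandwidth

Step 1 — Resonance: ω₀ = 1/√(LC) = 1/√(0.05·1.1e-05) = 1348 rad/s.
Step 2 — f₀ = ω₀/(2π) = 214.6 Hz.
Step 3 — Parallel Q: Q = R/(ω₀L) = 332/(1348·0.05) = 4.924.
Step 4 — Bandwidth: Δω = ω₀/Q = 273.8 rad/s; BW = Δω/(2π) = 43.58 Hz.

(a) f₀ = 214.6 Hz  (b) Q = 4.924  (c) BW = 43.58 Hz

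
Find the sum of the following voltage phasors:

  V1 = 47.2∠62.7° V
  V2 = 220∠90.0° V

Step 1 — Convert each phasor to rectangular form:
  V1 = 47.2·(cos(62.7°) + j·sin(62.7°)) = 21.65 + j41.94 V
  V2 = 220·(cos(90.0°) + j·sin(90.0°)) = 0 + j220 V
Step 2 — Sum components: V_total = 21.65 + j261.9 V.
Step 3 — Convert to polar: |V_total| = 262.8 V, ∠V_total = 85.3°.

V_total = 262.8∠85.3° V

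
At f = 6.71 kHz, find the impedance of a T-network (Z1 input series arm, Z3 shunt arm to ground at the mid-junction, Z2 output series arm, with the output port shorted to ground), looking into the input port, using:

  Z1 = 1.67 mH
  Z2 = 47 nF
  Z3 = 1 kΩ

Step 1 — Angular frequency: ω = 2π·f = 2π·6710 = 4.216e+04 rad/s.
Step 2 — Component impedances:
  Z1: Z = jωL = j·4.216e+04·0.00167 = 0 + j70.41 Ω
  Z2: Z = 1/(jωC) = -j/(ω·C) = 0 - j504.7 Ω
  Z3: Z = R = 1000 Ω
Step 3 — With the output port shorted to ground, the output series arm Z2 runs from the junction to ground; the shunt arm Z3 also runs from the junction to ground. They appear in parallel: Z3 || Z2 = 203 - j402.2 Ω.
Step 4 — Series with input arm Z1: Z_in = Z1 + (Z3 || Z2) = 203 - j331.8 Ω = 389∠-58.5° Ω.

Z = 203 - j331.8 Ω = 389∠-58.5° Ω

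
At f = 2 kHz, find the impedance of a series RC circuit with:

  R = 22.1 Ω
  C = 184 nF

Step 1 — Angular frequency: ω = 2π·f = 2π·2000 = 1.257e+04 rad/s.
Step 2 — Component impedances:
  R: Z = R = 22.1 Ω
  C: Z = 1/(jωC) = -j/(ω·C) = 0 - j432.5 Ω
Step 3 — Series combination: Z_total = R + C = 22.1 - j432.5 Ω = 433.1∠-87.1° Ω.

Z = 22.1 - j432.5 Ω = 433.1∠-87.1° Ω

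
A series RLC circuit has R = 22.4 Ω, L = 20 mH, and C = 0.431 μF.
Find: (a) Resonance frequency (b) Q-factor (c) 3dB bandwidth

Step 1 — Resonance condition Im(Z)=0 gives ω₀ = 1/√(LC).
Step 2 — ω₀ = 1/√(0.02·4.31e-07) = 1.077e+04 rad/s.
Step 3 — f₀ = ω₀/(2π) = 1714 Hz.
Step 4 — Series Q: Q = ω₀L/R = 1.077e+04·0.02/22.4 = 9.617.
Step 5 — 3dB bandwidth: Δω = ω₀/Q = 1120 rad/s; BW = Δω/(2π) = 178.3 Hz.

(a) f₀ = 1714 Hz  (b) Q = 9.617  (c) BW = 178.3 Hz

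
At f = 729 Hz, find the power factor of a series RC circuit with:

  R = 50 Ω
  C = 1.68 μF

Step 1 — Angular frequency: ω = 2π·f = 2π·729 = 4580 rad/s.
Step 2 — Component impedances:
  R: Z = R = 50 Ω
  C: Z = 1/(jωC) = -j/(ω·C) = 0 - j130 Ω
Step 3 — Series combination: Z_total = R + C = 50 - j130 Ω = 139.2∠-69.0° Ω.
Step 4 — Power factor: PF = cos(φ) = Re(Z)/|Z| = 50/139.24 = 0.3591.
Step 5 — Type: Im(Z) = -130 ⇒ leading (phase φ = -69.0°).

PF = 0.3591 (leading, φ = -69.0°)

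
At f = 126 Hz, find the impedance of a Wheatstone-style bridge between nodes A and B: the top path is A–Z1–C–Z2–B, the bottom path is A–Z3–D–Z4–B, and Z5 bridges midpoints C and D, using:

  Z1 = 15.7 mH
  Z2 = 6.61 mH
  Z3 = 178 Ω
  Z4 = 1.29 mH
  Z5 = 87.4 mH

Step 1 — Angular frequency: ω = 2π·f = 2π·126 = 791.7 rad/s.
Step 2 — Component impedances:
  Z1: Z = jωL = j·791.7·0.0157 = 0 + j12.43 Ω
  Z2: Z = jωL = j·791.7·0.00661 = 0 + j5.233 Ω
  Z3: Z = R = 178 Ω
  Z4: Z = jωL = j·791.7·0.00129 = 0 + j1.021 Ω
  Z5: Z = jωL = j·791.7·0.0874 = 0 + j69.19 Ω
Step 3 — Bridge requires nodal analysis (the Z5 bridge couples midpoints C and D, so the two paths cannot be reduced to a simple series/parallel combination). Setting node B to ground and injecting 1 A at node A, the 3-node admittance system at A, C, D solves to V_A = Z_AB = 1.65 + j17.13 Ω = 17.21∠84.5° Ω.

Z = 1.65 + j17.13 Ω = 17.21∠84.5° Ω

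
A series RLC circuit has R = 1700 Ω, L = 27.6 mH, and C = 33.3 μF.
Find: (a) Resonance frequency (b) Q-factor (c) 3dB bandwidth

Step 1 — Resonance: ω₀ = 1/√(LC) = 1/√(0.0276·3.33e-05) = 1043 rad/s.
Step 2 — f₀ = ω₀/(2π) = 166 Hz.
Step 3 — Series Q: Q = ω₀L/R = 1043·0.0276/1700 = 0.01693.
Step 4 — Bandwidth: Δω = ω₀/Q = 6.159e+04 rad/s; BW = Δω/(2π) = 9803 Hz.

(a) f₀ = 166 Hz  (b) Q = 0.01693  (c) BW = 9803 Hz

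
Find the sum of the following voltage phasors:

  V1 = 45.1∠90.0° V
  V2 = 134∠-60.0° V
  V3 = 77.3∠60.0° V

Step 1 — Convert each phasor to rectangular form:
  V1 = 45.1·(cos(90.0°) + j·sin(90.0°)) = 0 + j45.1 V
  V2 = 134·(cos(-60.0°) + j·sin(-60.0°)) = 67 - j116 V
  V3 = 77.3·(cos(60.0°) + j·sin(60.0°)) = 38.65 + j66.94 V
Step 2 — Sum components: V_total = 105.7 - j4.004 V.
Step 3 — Convert to polar: |V_total| = 105.7 V, ∠V_total = -2.2°.

V_total = 105.7∠-2.2° V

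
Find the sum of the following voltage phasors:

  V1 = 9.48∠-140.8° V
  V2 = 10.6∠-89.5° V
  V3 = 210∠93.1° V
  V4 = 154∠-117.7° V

Step 1 — Convert each phasor to rectangular form:
  V1 = 9.48·(cos(-140.8°) + j·sin(-140.8°)) = -7.346 - j5.992 V
  V2 = 10.6·(cos(-89.5°) + j·sin(-89.5°)) = 0.0925 - j10.6 V
  V3 = 210·(cos(93.1°) + j·sin(93.1°)) = -11.36 + j209.7 V
  V4 = 154·(cos(-117.7°) + j·sin(-117.7°)) = -71.59 - j136.4 V
Step 2 — Sum components: V_total = -90.2 + j56.75 V.
Step 3 — Convert to polar: |V_total| = 106.6 V, ∠V_total = 147.8°.

V_total = 106.6∠147.8° V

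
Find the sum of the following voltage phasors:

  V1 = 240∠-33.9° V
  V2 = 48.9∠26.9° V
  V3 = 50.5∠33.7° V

Step 1 — Convert each phasor to rectangular form:
  V1 = 240·(cos(-33.9°) + j·sin(-33.9°)) = 199.2 - j133.9 V
  V2 = 48.9·(cos(26.9°) + j·sin(26.9°)) = 43.61 + j22.12 V
  V3 = 50.5·(cos(33.7°) + j·sin(33.7°)) = 42.01 + j28.02 V
Step 2 — Sum components: V_total = 284.8 - j83.72 V.
Step 3 — Convert to polar: |V_total| = 296.9 V, ∠V_total = -16.4°.

V_total = 296.9∠-16.4° V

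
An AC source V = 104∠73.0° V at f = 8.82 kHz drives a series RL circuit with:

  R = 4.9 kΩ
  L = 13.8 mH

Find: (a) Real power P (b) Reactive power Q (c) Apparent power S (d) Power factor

Step 1 — Angular frequency: ω = 2π·f = 2π·8820 = 5.542e+04 rad/s.
Step 2 — Component impedances:
  R: Z = R = 4900 Ω
  L: Z = jωL = j·5.542e+04·0.0138 = 0 + j764.8 Ω
Step 3 — Series combination: Z_total = R + L = 4900 + j764.8 Ω = 4959∠8.9° Ω.
Step 4 — Source phasor: V = 104∠73.0° V = 30.41 + j99.46 V.
Step 5 — Current: I = V / Z = 0.00915 + j0.01887 A = 0.02097∠64.1° A.
Step 6 — Complex power: S = V·I* = 2.155 + j0.3363 VA.
Step 7 — Real power: P = Re(S) = 2.155 W.
Step 8 — Reactive power: Q = Im(S) = 0.3363 VAR.
Step 9 — Apparent power: |S| = 2.181 VA.
Step 10 — Power factor: PF = P/|S| = 0.988 (lagging).

(a) P = 2.155 W  (b) Q = 0.3363 VAR  (c) S = 2.181 VA  (d) PF = 0.988 (lagging)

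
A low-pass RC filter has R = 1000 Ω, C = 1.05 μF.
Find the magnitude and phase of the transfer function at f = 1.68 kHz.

Step 1 — Angular frequency: ω = 2π·1680 = 1.056e+04 rad/s.
Step 2 — Transfer function: H(jω) = 1/(1 + jωRC).
Step 3 — Denominator: 1 + jωRC = 1 + j·1.056e+04·1000·1.05e-06 = 1 + j11.08.
Step 4 — H = 0.008075 - j0.0895.
Step 5 — Magnitude: |H| = 0.08986 (-20.9 dB); phase: φ = -84.8°.

|H| = 0.08986 (-20.9 dB), φ = -84.8°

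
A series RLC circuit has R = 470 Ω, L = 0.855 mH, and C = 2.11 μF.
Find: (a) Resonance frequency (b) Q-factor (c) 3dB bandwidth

Step 1 — Resonance condition Im(Z)=0 gives ω₀ = 1/√(LC).
Step 2 — ω₀ = 1/√(0.000855·2.11e-06) = 2.354e+04 rad/s.
Step 3 — f₀ = ω₀/(2π) = 3747 Hz.
Step 4 — Series Q: Q = ω₀L/R = 2.354e+04·0.000855/470 = 0.04283.
Step 5 — 3dB bandwidth: Δω = ω₀/Q = 5.497e+05 rad/s; BW = Δω/(2π) = 8.749e+04 Hz.

(a) f₀ = 3747 Hz  (b) Q = 0.04283  (c) BW = 8.749e+04 Hz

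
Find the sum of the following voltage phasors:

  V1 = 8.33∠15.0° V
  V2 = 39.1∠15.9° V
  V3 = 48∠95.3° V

Step 1 — Convert each phasor to rectangular form:
  V1 = 8.33·(cos(15.0°) + j·sin(15.0°)) = 8.046 + j2.156 V
  V2 = 39.1·(cos(15.9°) + j·sin(15.9°)) = 37.6 + j10.71 V
  V3 = 48·(cos(95.3°) + j·sin(95.3°)) = -4.434 + j47.79 V
Step 2 — Sum components: V_total = 41.22 + j60.66 V.
Step 3 — Convert to polar: |V_total| = 73.34 V, ∠V_total = 55.8°.

V_total = 73.34∠55.8° V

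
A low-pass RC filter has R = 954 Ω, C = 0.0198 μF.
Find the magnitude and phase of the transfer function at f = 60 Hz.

Step 1 — Angular frequency: ω = 2π·60 = 377 rad/s.
Step 2 — Transfer function: H(jω) = 1/(1 + jωRC).
Step 3 — Denominator: 1 + jωRC = 1 + j·377·954·1.98e-08 = 1 + j0.007121.
Step 4 — H = 0.9999 - j0.007121.
Step 5 — Magnitude: |H| = 1 (-0.0 dB); phase: φ = -0.4°.

|H| = 1 (-0.0 dB), φ = -0.4°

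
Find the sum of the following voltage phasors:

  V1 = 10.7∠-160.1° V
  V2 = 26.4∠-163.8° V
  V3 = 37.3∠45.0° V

Step 1 — Convert each phasor to rectangular form:
  V1 = 10.7·(cos(-160.1°) + j·sin(-160.1°)) = -10.06 - j3.642 V
  V2 = 26.4·(cos(-163.8°) + j·sin(-163.8°)) = -25.35 - j7.365 V
  V3 = 37.3·(cos(45.0°) + j·sin(45.0°)) = 26.38 + j26.38 V
Step 2 — Sum components: V_total = -9.038 + j15.37 V.
Step 3 — Convert to polar: |V_total| = 17.83 V, ∠V_total = 120.5°.

V_total = 17.83∠120.5° V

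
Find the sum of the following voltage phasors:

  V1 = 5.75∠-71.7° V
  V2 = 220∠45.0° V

Step 1 — Convert each phasor to rectangular form:
  V1 = 5.75·(cos(-71.7°) + j·sin(-71.7°)) = 1.805 - j5.459 V
  V2 = 220·(cos(45.0°) + j·sin(45.0°)) = 155.6 + j155.6 V
Step 2 — Sum components: V_total = 157.4 + j150.1 V.
Step 3 — Convert to polar: |V_total| = 217.5 V, ∠V_total = 43.6°.

V_total = 217.5∠43.6° V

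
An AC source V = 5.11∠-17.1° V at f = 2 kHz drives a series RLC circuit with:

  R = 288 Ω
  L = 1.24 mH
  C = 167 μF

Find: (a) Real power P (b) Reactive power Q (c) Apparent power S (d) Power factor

Step 1 — Angular frequency: ω = 2π·f = 2π·2000 = 1.257e+04 rad/s.
Step 2 — Component impedances:
  R: Z = R = 288 Ω
  L: Z = jωL = j·1.257e+04·0.00124 = 0 + j15.58 Ω
  C: Z = 1/(jωC) = -j/(ω·C) = 0 - j0.4765 Ω
Step 3 — Series combination: Z_total = R + L + C = 288 + j15.11 Ω = 288.4∠3.0° Ω.
Step 4 — Source phasor: V = 5.11∠-17.1° V = 4.884 - j1.503 V.
Step 5 — Current: I = V / Z = 0.01664 - j0.00609 A = 0.01772∠-20.1° A.
Step 6 — Complex power: S = V·I* = 0.09042 + j0.004742 VA.
Step 7 — Real power: P = Re(S) = 0.09042 W.
Step 8 — Reactive power: Q = Im(S) = 0.004742 VAR.
Step 9 — Apparent power: |S| = 0.09054 VA.
Step 10 — Power factor: PF = P/|S| = 0.9986 (lagging).

(a) P = 0.09042 W  (b) Q = 0.004742 VAR  (c) S = 0.09054 VA  (d) PF = 0.9986 (lagging)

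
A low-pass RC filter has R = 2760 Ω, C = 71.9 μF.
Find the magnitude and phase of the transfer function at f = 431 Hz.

Step 1 — Angular frequency: ω = 2π·431 = 2708 rad/s.
Step 2 — Transfer function: H(jω) = 1/(1 + jωRC).
Step 3 — Denominator: 1 + jωRC = 1 + j·2708·2760·7.19e-05 = 1 + j537.4.
Step 4 — H = 3.463e-06 - j0.001861.
Step 5 — Magnitude: |H| = 0.001861 (-54.6 dB); phase: φ = -89.9°.

|H| = 0.001861 (-54.6 dB), φ = -89.9°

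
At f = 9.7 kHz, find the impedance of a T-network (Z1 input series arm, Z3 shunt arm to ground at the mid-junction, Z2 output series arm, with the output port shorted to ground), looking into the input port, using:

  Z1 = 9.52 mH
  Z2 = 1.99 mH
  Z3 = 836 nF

Step 1 — Angular frequency: ω = 2π·f = 2π·9700 = 6.095e+04 rad/s.
Step 2 — Component impedances:
  Z1: Z = jωL = j·6.095e+04·0.00952 = 0 + j580.2 Ω
  Z2: Z = jωL = j·6.095e+04·0.00199 = 0 + j121.3 Ω
  Z3: Z = 1/(jωC) = -j/(ω·C) = 0 - j19.63 Ω
Step 3 — With the output port shorted to ground, the output series arm Z2 runs from the junction to ground; the shunt arm Z3 also runs from the junction to ground. They appear in parallel: Z3 || Z2 = 0 - j23.42 Ω.
Step 4 — Series with input arm Z1: Z_in = Z1 + (Z3 || Z2) = 0 + j556.8 Ω = 556.8∠90.0° Ω.

Z = 0 + j556.8 Ω = 556.8∠90.0° Ω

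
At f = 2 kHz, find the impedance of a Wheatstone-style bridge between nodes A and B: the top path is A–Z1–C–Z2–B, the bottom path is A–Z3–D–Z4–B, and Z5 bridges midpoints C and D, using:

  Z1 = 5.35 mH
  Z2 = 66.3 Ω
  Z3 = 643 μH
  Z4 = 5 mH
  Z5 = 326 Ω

Step 1 — Angular frequency: ω = 2π·f = 2π·2000 = 1.257e+04 rad/s.
Step 2 — Component impedances:
  Z1: Z = jωL = j·1.257e+04·0.00535 = 0 + j67.23 Ω
  Z2: Z = R = 66.3 Ω
  Z3: Z = jωL = j·1.257e+04·0.000643 = 0 + j8.08 Ω
  Z4: Z = jωL = j·1.257e+04·0.005 = 0 + j62.83 Ω
  Z5: Z = R = 326 Ω
Step 3 — Bridge requires nodal analysis (the Z5 bridge couples midpoints C and D, so the two paths cannot be reduced to a simple series/parallel combination). Setting node B to ground and injecting 1 A at node A, the 3-node admittance system at A, C, D solves to V_A = Z_AB = 15.36 + j43.24 Ω = 45.89∠70.4° Ω.

Z = 15.36 + j43.24 Ω = 45.89∠70.4° Ω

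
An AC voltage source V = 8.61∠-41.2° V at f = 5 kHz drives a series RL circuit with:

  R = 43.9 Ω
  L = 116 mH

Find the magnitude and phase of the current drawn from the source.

Step 1 — Angular frequency: ω = 2π·f = 2π·5000 = 3.142e+04 rad/s.
Step 2 — Component impedances:
  R: Z = R = 43.9 Ω
  L: Z = jωL = j·3.142e+04·0.116 = 0 + j3644 Ω
Step 3 — Series combination: Z_total = R + L = 43.9 + j3644 Ω = 3645∠89.3° Ω.
Step 4 — Source phasor: V = 8.61∠-41.2° V = 6.478 - j5.671 V.
Step 5 — Ohm's law: I = V / Z_total = (6.478 - j5.671) / (43.9 + j3644) = -0.001535 - j0.001796 A.
Step 6 — Convert to polar: |I| = 0.002362 A, ∠I = -130.5°.

I = 0.002362∠-130.5° A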